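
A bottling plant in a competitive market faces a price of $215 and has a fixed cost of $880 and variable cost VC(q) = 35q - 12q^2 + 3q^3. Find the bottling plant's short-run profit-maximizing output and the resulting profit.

Profit = -$16 at q = 6

AVC = 35 - 12q + 3q^2; min AVC = $23 at q = 2. Since P = $215 ≥ min AVC, the firm produces.
MC = 35 - 24q + 9q^2. Setting P = MC and taking the root on the rising branch gives q* = 6.
TR = 215·6 = 1290. TC = 880 + 426 = 1306. Profit = 1290 − 1306 = -$16.
By producing, the firm covers all variable cost plus $864 of fixed cost; shutting down would lose the full $880.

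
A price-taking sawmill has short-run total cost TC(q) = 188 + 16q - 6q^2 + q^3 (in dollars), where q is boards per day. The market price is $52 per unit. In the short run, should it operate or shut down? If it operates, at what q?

From TC, MC = TC'(q) = 16 - 12q + 3q^2 and AVC = VC/q = 16 - 6q + q^2.
AVC hits its minimum where MC = AVC, at q = 3, giving min AVC = 16 - 6·3 + 3^2 = $7.
Because $52 ≥ $7, revenue can cover variable cost; the firm operates.
Set P = MC: 52 = 16 - 12q + 3q^2 → -36 - 12q + 3q^2 = 0. The roots are q = -2 and q = 6; the profit-maximizing output is on the rising part of MC, so q* = 6.
Check: AVC at q = 6 is $16 ≤ P, so revenue covers variable cost.
Profit = P·q − TC = 52·6 − 284 = $28.

Produce at q = 6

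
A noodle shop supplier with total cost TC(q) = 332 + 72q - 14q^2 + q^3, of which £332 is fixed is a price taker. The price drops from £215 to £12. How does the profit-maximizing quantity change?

MC = 72 - 28q + 3q^2; the shutdown threshold is min AVC = £23 (at q = 7).
With P = £215 above the shutdown price, P = MC gives q = 13.
At P = £12 < min AVC = £23, price no longer covers variable cost at any output, so the firm shuts down: q = 0.

Output falls from 13 to 0 (the firm shuts down)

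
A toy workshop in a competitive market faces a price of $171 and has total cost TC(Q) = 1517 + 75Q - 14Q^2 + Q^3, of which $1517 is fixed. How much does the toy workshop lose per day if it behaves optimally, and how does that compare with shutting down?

AVC = 75 - 14Q + Q^2 has its minimum $26 at Q = 7; price $171 clears that bar, so the firm operates.
MC = 75 - 28Q + 3Q^2. Setting P = MC and taking the root on the rising branch gives Q* = 12.
TR = 171·12 = 2052. TC = 1517 + 612 = 2129. Profit = 2052 − 2129 = -$77.
Shutting down would mean losing the fixed cost of $1517, so operating at a loss of $77 is better by $1440.

Profit = -$77 at Q = 12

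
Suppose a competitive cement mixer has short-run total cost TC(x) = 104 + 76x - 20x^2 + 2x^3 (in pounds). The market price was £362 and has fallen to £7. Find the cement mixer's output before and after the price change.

Output falls from 11 to 0 (the firm shuts down)

AVC = 76 - 20x + 2x^2, minimized at x = 5 where min AVC = £26. MC = 76 - 40x + 6x^2.
At P = £362 ≥ min AVC, set P = MC on the rising branch: x = 11.
At P = £7 < min AVC = £26, price no longer covers variable cost at any output, so the firm shuts down: x = 0.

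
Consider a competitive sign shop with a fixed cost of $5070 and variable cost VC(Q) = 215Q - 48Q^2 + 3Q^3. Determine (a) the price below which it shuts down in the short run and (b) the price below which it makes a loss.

Shutdown price = min AVC. AVC = 215 - 48Q + 3Q^2, with vertex at Q = 8 and minimum $23.
ATC = 5070/Q + 215 - 48Q + 3Q^2. Setting dATC/dQ = −5070/Q^2 − 48 + 6Q = 0 gives Q = 13 (since 6·13^3 − 48·13^2 = 5070).
min ATC = 5070/13 + 215 − 48·13 + 3·13^2 = $488. That is the break-even price.
Between these two prices the firm operates at a loss; above $488 it earns a profit.

Shutdown price = $23; break-even price = $488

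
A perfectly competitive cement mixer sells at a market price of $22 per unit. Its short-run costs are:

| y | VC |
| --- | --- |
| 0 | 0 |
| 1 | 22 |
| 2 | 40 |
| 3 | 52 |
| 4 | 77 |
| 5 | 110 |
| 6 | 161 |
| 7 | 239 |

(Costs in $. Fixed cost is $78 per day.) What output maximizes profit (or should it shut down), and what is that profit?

Compute π = P·y − TC at each output: y=0: -78; y=1: -78; y=2: -74; y=3: -64; y=4: -67; y=5: -78; y=6: -107; y=7: -163.
Profit is maximized at y = 3. AVC there is 52/3 = $17.33 ≤ P, so producing beats shutting down (which would give -$78).

y = 3; profit = -$64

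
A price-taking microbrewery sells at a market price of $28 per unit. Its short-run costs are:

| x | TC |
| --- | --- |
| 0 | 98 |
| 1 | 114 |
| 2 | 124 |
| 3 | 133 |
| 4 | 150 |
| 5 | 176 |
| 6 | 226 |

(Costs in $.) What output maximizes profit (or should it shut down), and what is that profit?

Profit at each row (π = 28x − TC): x=0: -98; x=1: -86; x=2: -68; x=3: -49; x=4: -38; x=5: -36; x=6: -58.
Profit is maximized at x = 5. AVC there is 78/5 = $15.60 ≤ P, so producing beats shutting down (which would give -$98).

x = 5; profit = -$36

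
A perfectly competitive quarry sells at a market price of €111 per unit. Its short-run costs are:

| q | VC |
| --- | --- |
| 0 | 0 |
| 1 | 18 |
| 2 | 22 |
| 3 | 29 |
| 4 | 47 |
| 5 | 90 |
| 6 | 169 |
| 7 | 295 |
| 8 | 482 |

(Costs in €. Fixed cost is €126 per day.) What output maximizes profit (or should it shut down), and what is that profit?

Compute π = P·q − TC at each output: q=0: -126; q=1: -33; q=2: 74; q=3: 178; q=4: 271; q=5: 339; q=6: 371; q=7: 356; q=8: 280.
Profit is maximized at q = 6. AVC there is 169/6 = €28.17 ≤ P, so producing beats shutting down (which would give -€126).

q = 6; profit = €371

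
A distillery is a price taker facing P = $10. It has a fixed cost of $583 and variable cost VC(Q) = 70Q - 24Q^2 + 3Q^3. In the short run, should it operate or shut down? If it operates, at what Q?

Shut down

From TC, MC = TC'(Q) = 70 - 48Q + 9Q^2 and AVC = VC/Q = 70 - 24Q + 3Q^2.
The AVC parabola has its vertex at Q = 24/6 = 4, where AVC = 70 - 24·4 + 3·4^2 = $22.
P = $10 lies below min AVC = $22; no output level covers variable cost.
Shutting down limits the loss to fixed cost, $583.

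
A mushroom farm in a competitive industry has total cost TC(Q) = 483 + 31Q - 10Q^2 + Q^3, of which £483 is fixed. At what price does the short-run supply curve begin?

The shutdown price is the minimum of AVC. VC = 31Q - 10Q^2 + Q^3, so AVC = 31 - 10Q + Q^2.
At the minimum of AVC, MC = AVC. MC = 31 - 20Q + 3Q^2; setting MC = AVC gives 2Q^2 - 10Q = 0, so Q = 5. min AVC = 6.
So the shutdown price is £6.

£6 per unit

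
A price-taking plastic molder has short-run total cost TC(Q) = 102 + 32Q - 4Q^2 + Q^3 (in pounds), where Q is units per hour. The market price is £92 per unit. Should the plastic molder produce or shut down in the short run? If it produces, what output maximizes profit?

Variable cost is VC = 32Q - 4Q^2 + Q^3, so AVC = VC/Q = 32 - 4Q + Q^2 and MC = dTC/dQ = 32 - 8Q + 3Q^2.
AVC hits its minimum where MC = AVC, at Q = 2, giving min AVC = 32 - 4·2 + 2^2 = £28.
Because £92 ≥ £28, revenue can cover variable cost; the firm operates.
Solving P = MC: -60 - 8Q + 3Q^2 = 0 ⇒ Q = -10/3 or 6. On the upward-sloping branch, Q* = 6.
Check: AVC at Q = 6 is £44 ≤ P, so revenue covers variable cost.
Profit = P·Q − TC = 92·6 − 366 = £186.

Produce at Q = 6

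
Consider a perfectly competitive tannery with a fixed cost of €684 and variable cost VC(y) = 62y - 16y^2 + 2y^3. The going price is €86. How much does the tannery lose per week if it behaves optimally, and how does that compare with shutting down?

Profit = -€396 at y = 6

AVC = 62 - 16y + 2y^2; min AVC = €30 at y = 4. Since P = €86 ≥ min AVC, the firm produces.
With MC = 62 - 32y + 6y^2, P = MC on the upward-sloping part at y* = 6.
TR = 86·6 = 516. TC = 684 + 228 = 912. Profit = 516 − 912 = -€396.
That loss of €396 beats the €684 the firm would lose by shutting down; producing recovers €288 of fixed cost.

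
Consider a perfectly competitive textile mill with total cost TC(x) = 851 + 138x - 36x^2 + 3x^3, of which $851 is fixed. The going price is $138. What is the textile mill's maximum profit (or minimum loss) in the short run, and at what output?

Profit = -$83 at x = 8

AVC = 138 - 36x + 3x^2 has its minimum $30 at x = 6; price $138 clears that bar, so the firm operates.
MC = 138 - 72x + 9x^2. Setting P = MC and taking the root on the rising branch gives x* = 8.
TR = 138·8 = 1104. TC = 851 + 336 = 1187. Profit = 1104 − 1187 = -$83.
That loss of $83 beats the $851 the firm would lose by shutting down; producing recovers $768 of fixed cost.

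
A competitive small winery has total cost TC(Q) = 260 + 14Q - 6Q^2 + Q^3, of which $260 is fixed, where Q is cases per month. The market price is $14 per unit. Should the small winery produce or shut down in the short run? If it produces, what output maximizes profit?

Produce at Q = 4

Variable cost is VC = 14Q - 6Q^2 + Q^3, so AVC = VC/Q = 14 - 6Q + Q^2 and MC = dTC/dQ = 14 - 12Q + 3Q^2.
The AVC parabola has its vertex at Q = 6/2 = 3, where AVC = 14 - 6·3 + 3^2 = $5.
Because $14 ≥ $5, revenue can cover variable cost; the firm operates.
P = MC gives -12Q + 3Q^2 = 0, with roots 0 and 4. Take the larger (rising MC): Q* = 4.
Check: AVC at Q = 4 is $6 ≤ P, so revenue covers variable cost.
Profit = P·Q − TC = 14·4 − 284 = -$228, a loss, but smaller than the $260 fixed cost the firm would lose by shutting down.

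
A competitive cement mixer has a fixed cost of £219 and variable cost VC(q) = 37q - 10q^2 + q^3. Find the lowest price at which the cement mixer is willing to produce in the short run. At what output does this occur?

The shutdown price is the minimum of AVC. VC = 37q - 10q^2 + q^3, so AVC = 37 - 10q + q^2.
At the minimum of AVC, MC = AVC. MC = 37 - 20q + 3q^2; setting MC = AVC gives 2q^2 - 10q = 0, so q = 5. min AVC = 12.
For P < £12 the firm produces nothing.

£12 per unit, at q = 5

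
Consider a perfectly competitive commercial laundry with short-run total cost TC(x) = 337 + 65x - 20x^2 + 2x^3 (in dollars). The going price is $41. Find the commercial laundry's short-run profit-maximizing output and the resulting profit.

AVC = 65 - 20x + 2x^2; min AVC = $15 at x = 5. Since P = $41 ≥ min AVC, the firm produces.
With MC = 65 - 40x + 6x^2, P = MC on the upward-sloping part at x* = 6.
TR = 41·6 = 246. TC = 337 + 102 = 439. Profit = 246 − 439 = -$193.
That loss of $193 beats the $337 the firm would lose by shutting down; producing recovers $144 of fixed cost.

Profit = -$193 at x = 6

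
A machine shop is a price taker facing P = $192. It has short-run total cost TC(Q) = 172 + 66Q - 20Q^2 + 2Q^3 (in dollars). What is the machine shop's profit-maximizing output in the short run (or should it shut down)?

From TC, MC = TC'(Q) = 66 - 40Q + 6Q^2 and AVC = VC/Q = 66 - 20Q + 2Q^2.
AVC is minimized where dAVC/dQ = -20 + 4Q = 0, at Q = 5; min AVC = 66 - 20·5 + 2·5^2 = $16.
Since P = $192 ≥ min AVC = $16, price covers variable cost and the firm should produce.
Set P = MC: 192 = 66 - 40Q + 6Q^2 → -126 - 40Q + 6Q^2 = 0. The roots are Q = -7/3 and Q = 9; the profit-maximizing output is on the rising part of MC, so Q* = 9.
Check: AVC at Q = 9 is $48 ≤ P, so revenue covers variable cost.
Profit = P·Q − TC = 192·9 − 604 = $1124.

Produce at Q = 9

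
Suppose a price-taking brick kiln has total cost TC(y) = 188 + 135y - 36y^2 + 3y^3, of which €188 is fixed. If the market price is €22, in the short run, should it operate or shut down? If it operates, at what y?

Variable cost is VC = 135y - 36y^2 + 3y^3, so AVC = VC/y = 135 - 36y + 3y^2 and MC = dTC/dy = 135 - 72y + 9y^2.
AVC is minimized where dAVC/dy = -36 + 6y = 0, at y = 6; min AVC = 135 - 36·6 + 3·6^2 = €27.
Since P = €22 < min AVC = €27, price fails to cover variable cost at any output.
Best response: produce nothing and absorb the €188 fixed cost.

Shut down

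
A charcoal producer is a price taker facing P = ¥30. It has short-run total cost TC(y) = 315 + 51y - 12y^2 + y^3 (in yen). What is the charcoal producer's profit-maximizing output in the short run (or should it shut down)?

From TC, MC = TC'(y) = 51 - 24y + 3y^2 and AVC = VC/y = 51 - 12y + y^2.
AVC is minimized where dAVC/dy = -12 + 2y = 0, at y = 6; min AVC = 51 - 12·6 + 6^2 = ¥15.
Because ¥30 ≥ ¥15, revenue can cover variable cost; the firm operates.
P = MC gives 21 - 24y + 3y^2 = 0, with roots 1 and 7. Take the larger (rising MC): y* = 7.
Check: AVC at y = 7 is ¥16 ≤ P, so revenue covers variable cost.
Profit = P·y − TC = 30·7 − 427 = -¥217, a loss, but smaller than the ¥315 fixed cost the firm would lose by shutting down.

Produce at y = 7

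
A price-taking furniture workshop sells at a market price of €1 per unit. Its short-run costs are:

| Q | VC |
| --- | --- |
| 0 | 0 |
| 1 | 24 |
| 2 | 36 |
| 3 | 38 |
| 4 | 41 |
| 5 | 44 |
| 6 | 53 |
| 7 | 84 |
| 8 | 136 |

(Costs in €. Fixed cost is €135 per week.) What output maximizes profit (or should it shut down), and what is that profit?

Q = 0 (shut down); profit = -€135

Compute π = P·Q − TC at each output: Q=0: -135; Q=1: -158; Q=2: -169; Q=3: -170; Q=4: -172; Q=5: -174; Q=6: -182; Q=7: -212; Q=8: -263.
Profit is highest at Q = 0. Equivalently, the lowest AVC in the table is 44/5 ≈ €8.80 at Q = 5, and P = €1 falls below it — price never covers variable cost, so the firm shuts down and loses only its fixed cost.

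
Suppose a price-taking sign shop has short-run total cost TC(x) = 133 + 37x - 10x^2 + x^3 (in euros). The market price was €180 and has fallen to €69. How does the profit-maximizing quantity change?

Output falls from 11 to 8

AVC = 37 - 10x + x^2, minimized at x = 5 where min AVC = €12. MC = 37 - 20x + 3x^2.
At P = €180 ≥ min AVC, set P = MC on the rising branch: x = 11.
At P = €69 ≥ min AVC, set P = MC: x = 8. The firm stays open but cuts output.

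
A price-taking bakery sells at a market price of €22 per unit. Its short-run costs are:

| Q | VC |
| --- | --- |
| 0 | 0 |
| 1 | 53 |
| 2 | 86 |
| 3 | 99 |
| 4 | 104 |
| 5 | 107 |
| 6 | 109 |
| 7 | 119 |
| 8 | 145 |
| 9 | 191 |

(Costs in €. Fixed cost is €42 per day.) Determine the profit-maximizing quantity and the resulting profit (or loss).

Q = 7; profit = -€7

Compute π = P·Q − TC at each output: Q=0: -42; Q=1: -73; Q=2: -84; Q=3: -75; Q=4: -58; Q=5: -39; Q=6: -19; Q=7: -7; Q=8: -11; Q=9: -35.
Profit is maximized at Q = 7. AVC there is 119/7 = €17 ≤ P, so producing beats shutting down (which would give -€42).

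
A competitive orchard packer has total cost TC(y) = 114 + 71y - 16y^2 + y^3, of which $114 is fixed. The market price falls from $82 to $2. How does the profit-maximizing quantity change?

Output falls from 11 to 0 (the firm shuts down)

AVC = 71 - 16y + y^2, minimized at y = 8 where min AVC = $7. MC = 71 - 32y + 3y^2.
At P = $82 ≥ min AVC, set P = MC on the rising branch: y = 11.
At P = $2 < min AVC = $7, price no longer covers variable cost at any output, so the firm shuts down: y = 0.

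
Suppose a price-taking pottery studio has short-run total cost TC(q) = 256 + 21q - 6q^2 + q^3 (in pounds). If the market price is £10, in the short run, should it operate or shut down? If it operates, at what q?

From TC, MC = TC'(q) = 21 - 12q + 3q^2 and AVC = VC/q = 21 - 6q + q^2.
The AVC parabola has its vertex at q = 6/2 = 3, where AVC = 21 - 6·3 + 3^2 = £12.
P = £10 lies below min AVC = £12; no output level covers variable cost.
The firm minimizes its loss by shutting down and losing only its fixed cost of £256.

Shut down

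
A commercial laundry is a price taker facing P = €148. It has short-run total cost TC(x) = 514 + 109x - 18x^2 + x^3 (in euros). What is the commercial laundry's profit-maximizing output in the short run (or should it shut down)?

Produce at x = 13

Strip out fixed cost: VC = 109x - 18x^2 + x^3. Then AVC = 109 - 18x + x^2 and MC = 109 - 36x + 3x^2.
AVC is minimized where dAVC/dx = -18 + 2x = 0, at x = 9; min AVC = 109 - 18·9 + 9^2 = €28.
P = €148 exceeds min AVC = €28, so the firm stays open.
P = MC gives -39 - 36x + 3x^2 = 0, with roots -1 and 13. Take the larger (rising MC): x* = 13.
Check: AVC at x = 13 is €44 ≤ P, so revenue covers variable cost.
Profit = P·x − TC = 148·13 − 1086 = €838.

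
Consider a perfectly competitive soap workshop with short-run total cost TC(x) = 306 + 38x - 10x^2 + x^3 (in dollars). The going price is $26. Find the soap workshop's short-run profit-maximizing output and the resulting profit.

AVC = 38 - 10x + x^2 has its minimum $13 at x = 5; price $26 clears that bar, so the firm operates.
With MC = 38 - 20x + 3x^2, P = MC on the upward-sloping part at x* = 6.
TR = 26·6 = 156. TC = 306 + 84 = 390. Profit = 156 − 390 = -$234.
That loss of $234 beats the $306 the firm would lose by shutting down; producing recovers $72 of fixed cost.

Profit = -$234 at x = 6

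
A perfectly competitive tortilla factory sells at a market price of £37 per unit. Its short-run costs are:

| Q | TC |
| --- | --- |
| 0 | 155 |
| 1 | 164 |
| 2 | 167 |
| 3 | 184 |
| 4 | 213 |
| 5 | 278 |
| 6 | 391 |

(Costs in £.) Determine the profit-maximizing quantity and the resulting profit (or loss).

Compute π = P·Q − TC at each output: Q=0: -155; Q=1: -127; Q=2: -93; Q=3: -73; Q=4: -65; Q=5: -93; Q=6: -169.
Profit is maximized at Q = 4. AVC there is 58/4 = £14.50 ≤ P, so producing beats shutting down (which would give -£155).

Q = 4; profit = -£65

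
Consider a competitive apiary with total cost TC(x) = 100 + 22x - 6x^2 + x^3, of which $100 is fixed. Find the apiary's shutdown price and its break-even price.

Shutdown price = $13; break-even price = $37

Shutdown price = min AVC. AVC = 22 - 6x + x^2, with vertex at x = 3 and minimum $13.
ATC = 100/x + 22 - 6x + x^2. Setting dATC/dx = −100/x^2 − 6 + 2x = 0 gives x = 5 (since 2·5^3 − 6·5^2 = 100).
min ATC = 100/5 + 22 − 6·5 + 5^2 = $37. That is the break-even price.
Between these two prices the firm operates at a loss; above $37 it earns a profit.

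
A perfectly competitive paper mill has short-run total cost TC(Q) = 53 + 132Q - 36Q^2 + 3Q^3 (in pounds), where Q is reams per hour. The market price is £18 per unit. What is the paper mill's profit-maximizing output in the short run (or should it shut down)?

Strip out fixed cost: VC = 132Q - 36Q^2 + 3Q^3. Then AVC = 132 - 36Q + 3Q^2 and MC = 132 - 72Q + 9Q^2.
AVC is minimized where dAVC/dQ = -36 + 6Q = 0, at Q = 6; min AVC = 132 - 36·6 + 3·6^2 = £24.
P = £18 lies below min AVC = £24; no output level covers variable cost.
Shutting down limits the loss to fixed cost, £53.

Shut down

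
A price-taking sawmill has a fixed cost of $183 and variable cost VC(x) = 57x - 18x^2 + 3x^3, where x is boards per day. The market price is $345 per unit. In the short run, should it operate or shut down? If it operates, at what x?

From TC, MC = TC'(x) = 57 - 36x + 9x^2 and AVC = VC/x = 57 - 18x + 3x^2.
AVC hits its minimum where MC = AVC, at x = 3, giving min AVC = 57 - 18·3 + 3·3^2 = $30.
P = $345 exceeds min AVC = $30, so the firm stays open.
P = MC gives -288 - 36x + 9x^2 = 0, with roots -4 and 8. Take the larger (rising MC): x* = 8.
Check: AVC at x = 8 is $105 ≤ P, so revenue covers variable cost.
Profit = P·x − TC = 345·8 − 1023 = $1737.

Produce at x = 8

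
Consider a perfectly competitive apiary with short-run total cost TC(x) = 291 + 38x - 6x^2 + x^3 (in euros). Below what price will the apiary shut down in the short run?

€29 per unit

Short-run supply begins at min AVC. From VC = 38x - 6x^2 + x^3, AVC = 38 - 6x + x^2.
dAVC/dx = -6 + 2x = 0 gives x = 3. min AVC = 38 - 6·3 + 3^2 = 29.
The firm shuts down for any P below €29.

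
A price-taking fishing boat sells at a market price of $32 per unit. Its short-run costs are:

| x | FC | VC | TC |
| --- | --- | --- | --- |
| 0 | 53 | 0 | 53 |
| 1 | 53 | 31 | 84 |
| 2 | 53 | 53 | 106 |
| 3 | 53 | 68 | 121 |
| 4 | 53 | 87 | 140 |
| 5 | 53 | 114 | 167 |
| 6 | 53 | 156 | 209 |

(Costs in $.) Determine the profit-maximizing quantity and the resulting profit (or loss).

Profit at each row (π = 32x − TC): x=0: -53; x=1: -52; x=2: -42; x=3: -25; x=4: -12; x=5: -7; x=6: -17.
Profit is maximized at x = 5. AVC there is 114/5 = $22.80 ≤ P, so producing beats shutting down (which would give -$53).

x = 5; profit = -$7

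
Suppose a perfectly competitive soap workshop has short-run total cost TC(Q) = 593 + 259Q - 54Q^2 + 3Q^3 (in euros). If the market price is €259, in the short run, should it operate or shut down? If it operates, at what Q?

Produce at Q = 12

Variable cost is VC = 259Q - 54Q^2 + 3Q^3, so AVC = VC/Q = 259 - 54Q + 3Q^2 and MC = dTC/dQ = 259 - 108Q + 9Q^2.
The AVC parabola has its vertex at Q = 54/6 = 9, where AVC = 259 - 54·9 + 3·9^2 = €16.
Since P = €259 ≥ min AVC = €16, price covers variable cost and the firm should produce.
P = MC gives -108Q + 9Q^2 = 0, with roots 0 and 12. Take the larger (rising MC): Q* = 12.
Check: AVC at Q = 12 is €43 ≤ P, so revenue covers variable cost.
Profit = P·Q − TC = 259·12 − 1109 = €1999.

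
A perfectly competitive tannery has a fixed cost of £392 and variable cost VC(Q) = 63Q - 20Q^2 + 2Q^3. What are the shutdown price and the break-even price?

Shutdown price = min AVC. AVC = 63 - 20Q + 2Q^2, with vertex at Q = 5 and minimum £13.
ATC = 392/Q + 63 - 20Q + 2Q^2. Setting dATC/dQ = −392/Q^2 − 20 + 4Q = 0 gives Q = 7 (since 4·7^3 − 20·7^2 = 392).
min ATC = 392/7 + 63 − 20·7 + 2·7^2 = £77. That is the break-even price.
For £13 ≤ P < £77 the firm produces at a loss; below £13 it shuts down.

Shutdown price = £13; break-even price = £77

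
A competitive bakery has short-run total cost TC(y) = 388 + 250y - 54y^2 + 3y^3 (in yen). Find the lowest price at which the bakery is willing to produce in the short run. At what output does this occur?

The shutdown price is the minimum of AVC. VC = 250y - 54y^2 + 3y^3, so AVC = 250 - 54y + 3y^2.
At the minimum of AVC, MC = AVC. MC = 250 - 108y + 9y^2; setting MC = AVC gives 6y^2 - 54y = 0, so y = 9. min AVC = 7.
The firm shuts down for any P below ¥7.

¥7 per unit, at y = 9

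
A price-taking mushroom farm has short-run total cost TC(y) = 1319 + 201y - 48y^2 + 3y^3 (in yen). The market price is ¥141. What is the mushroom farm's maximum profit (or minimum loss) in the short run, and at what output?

Profit = -¥119 at y = 10

AVC = 201 - 48y + 3y^2; min AVC = ¥9 at y = 8. Since P = ¥141 ≥ min AVC, the firm produces.
MC = 201 - 96y + 9y^2. Setting P = MC and taking the root on the rising branch gives y* = 10.
TR = 141·10 = 1410. TC = 1319 + 210 = 1529. Profit = 1410 − 1529 = -¥119.
By producing, the firm covers all variable cost plus ¥1200 of fixed cost; shutting down would lose the full ¥1319.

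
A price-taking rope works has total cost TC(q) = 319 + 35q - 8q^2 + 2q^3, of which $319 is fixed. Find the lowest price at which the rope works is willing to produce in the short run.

Short-run supply begins at min AVC. From VC = 35q - 8q^2 + 2q^3, AVC = 35 - 8q + 2q^2.
dAVC/dq = -8 + 4q = 0 gives q = 2. min AVC = 35 - 8·2 + 2·2^2 = 27.
So the shutdown price is $27.

$27 per unit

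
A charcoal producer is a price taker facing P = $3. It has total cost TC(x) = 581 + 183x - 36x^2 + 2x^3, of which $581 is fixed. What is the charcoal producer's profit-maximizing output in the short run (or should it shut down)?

Shut down

Strip out fixed cost: VC = 183x - 36x^2 + 2x^3. Then AVC = 183 - 36x + 2x^2 and MC = 183 - 72x + 6x^2.
AVC hits its minimum where MC = AVC, at x = 9, giving min AVC = 183 - 36·9 + 2·9^2 = $21.
P = $3 lies below min AVC = $21; no output level covers variable cost.
Shutting down limits the loss to fixed cost, $581.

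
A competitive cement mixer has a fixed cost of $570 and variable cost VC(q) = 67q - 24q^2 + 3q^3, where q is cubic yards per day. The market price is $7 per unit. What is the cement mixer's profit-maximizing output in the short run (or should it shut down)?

Shut down

From TC, MC = TC'(q) = 67 - 48q + 9q^2 and AVC = VC/q = 67 - 24q + 3q^2.
AVC is minimized where dAVC/dq = -24 + 6q = 0, at q = 4; min AVC = 67 - 24·4 + 3·4^2 = $19.
P = $7 lies below min AVC = $19; no output level covers variable cost.
Best response: produce nothing and absorb the $570 fixed cost.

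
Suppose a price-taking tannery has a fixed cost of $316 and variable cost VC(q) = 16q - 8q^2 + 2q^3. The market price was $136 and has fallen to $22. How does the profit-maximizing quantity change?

AVC = 16 - 8q + 2q^2, minimized at q = 2 where min AVC = $8. MC = 16 - 16q + 6q^2.
At P = $136 ≥ min AVC, set P = MC on the rising branch: q = 6.
At P = $22 ≥ min AVC, set P = MC: q = 3. The firm stays open but cuts output.

Output falls from 6 to 3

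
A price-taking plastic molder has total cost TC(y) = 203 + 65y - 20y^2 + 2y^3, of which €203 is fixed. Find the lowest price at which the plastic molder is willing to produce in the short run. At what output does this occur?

€15 per unit, at y = 5

Short-run supply begins at min AVC. From VC = 65y - 20y^2 + 2y^3, AVC = 65 - 20y + 2y^2.
At the minimum of AVC, MC = AVC. MC = 65 - 40y + 6y^2; setting MC = AVC gives 4y^2 - 20y = 0, so y = 5. min AVC = 15.
The firm shuts down for any P below €15.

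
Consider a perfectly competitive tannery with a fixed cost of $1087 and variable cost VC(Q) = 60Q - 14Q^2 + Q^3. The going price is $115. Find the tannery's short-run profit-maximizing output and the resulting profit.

Profit = -$119 at Q = 11

AVC = 60 - 14Q + Q^2; min AVC = $11 at Q = 7. Since P = $115 ≥ min AVC, the firm produces.
With MC = 60 - 28Q + 3Q^2, P = MC on the upward-sloping part at Q* = 11.
TR = 115·11 = 1265. TC = 1087 + 297 = 1384. Profit = 1265 − 1384 = -$119.
That loss of $119 beats the $1087 the firm would lose by shutting down; producing recovers $968 of fixed cost.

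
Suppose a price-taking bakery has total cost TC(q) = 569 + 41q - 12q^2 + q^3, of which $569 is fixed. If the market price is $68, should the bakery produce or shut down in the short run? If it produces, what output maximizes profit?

Produce at q = 9

Strip out fixed cost: VC = 41q - 12q^2 + q^3. Then AVC = 41 - 12q + q^2 and MC = 41 - 24q + 3q^2.
AVC hits its minimum where MC = AVC, at q = 6, giving min AVC = 41 - 12·6 + 6^2 = $5.
Since P = $68 ≥ min AVC = $5, price covers variable cost and the firm should produce.
P = MC gives -27 - 24q + 3q^2 = 0, with roots -1 and 9. Take the larger (rising MC): q* = 9.
Check: AVC at q = 9 is $14 ≤ P, so revenue covers variable cost.
Profit = P·q − TC = 68·9 − 695 = -$83, a loss, but smaller than the $569 fixed cost the firm would lose by shutting down.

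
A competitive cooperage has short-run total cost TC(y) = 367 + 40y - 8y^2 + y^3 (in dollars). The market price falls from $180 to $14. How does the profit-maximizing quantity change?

MC = 40 - 16y + 3y^2; the shutdown threshold is min AVC = $24 (at y = 4).
At P = $180 ≥ min AVC, set P = MC on the rising branch: y = 10.
At P = $14 < min AVC = $24, price no longer covers variable cost at any output, so the firm shuts down: y = 0.

Output falls from 10 to 0 (the firm shuts down)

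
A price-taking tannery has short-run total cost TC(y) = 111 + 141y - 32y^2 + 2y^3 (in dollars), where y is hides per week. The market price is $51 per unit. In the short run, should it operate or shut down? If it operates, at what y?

Strip out fixed cost: VC = 141y - 32y^2 + 2y^3. Then AVC = 141 - 32y + 2y^2 and MC = 141 - 64y + 6y^2.
The AVC parabola has its vertex at y = 32/4 = 8, where AVC = 141 - 32·8 + 2·8^2 = $13.
P = $51 exceeds min AVC = $13, so the firm stays open.
Set P = MC: 51 = 141 - 64y + 6y^2 → 90 - 64y + 6y^2 = 0. The roots are y = 5/3 and y = 9; the profit-maximizing output is on the rising part of MC, so y* = 9.
Check: AVC at y = 9 is $15 ≤ P, so revenue covers variable cost.
Profit = P·y − TC = 51·9 − 246 = $213.

Produce at y = 9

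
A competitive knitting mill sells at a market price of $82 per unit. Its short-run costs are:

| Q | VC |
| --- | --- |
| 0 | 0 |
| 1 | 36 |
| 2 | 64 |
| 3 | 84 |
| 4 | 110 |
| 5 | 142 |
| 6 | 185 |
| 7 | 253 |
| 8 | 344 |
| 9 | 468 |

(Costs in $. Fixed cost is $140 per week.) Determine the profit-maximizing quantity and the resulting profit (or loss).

Profit at each row (π = 82Q − TC): Q=0: -140; Q=1: -94; Q=2: -40; Q=3: 22; Q=4: 78; Q=5: 128; Q=6: 167; Q=7: 181; Q=8: 172; Q=9: 130.
Profit is maximized at Q = 7. AVC there is 253/7 = $36.14 ≤ P, so producing beats shutting down (which would give -$140).

Q = 7; profit = $181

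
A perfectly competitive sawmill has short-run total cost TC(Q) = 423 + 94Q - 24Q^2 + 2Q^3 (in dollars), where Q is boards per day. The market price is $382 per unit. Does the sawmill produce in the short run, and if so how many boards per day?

Produce at Q = 12

Variable cost is VC = 94Q - 24Q^2 + 2Q^3, so AVC = VC/Q = 94 - 24Q + 2Q^2 and MC = dTC/dQ = 94 - 48Q + 6Q^2.
AVC hits its minimum where MC = AVC, at Q = 6, giving min AVC = 94 - 24·6 + 2·6^2 = $22.
Since P = $382 ≥ min AVC = $22, price covers variable cost and the firm should produce.
Solving P = MC: -288 - 48Q + 6Q^2 = 0 ⇒ Q = -4 or 12. On the upward-sloping branch, Q* = 12.
Check: AVC at Q = 12 is $94 ≤ P, so revenue covers variable cost.
Profit = P·Q − TC = 382·12 − 1551 = $3033.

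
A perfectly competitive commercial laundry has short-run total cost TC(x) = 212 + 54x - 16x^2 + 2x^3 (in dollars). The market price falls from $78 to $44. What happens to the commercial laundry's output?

AVC = 54 - 16x + 2x^2, minimized at x = 4 where min AVC = $22. MC = 54 - 32x + 6x^2.
With P = $78 above the shutdown price, P = MC gives x = 6.
At P = $44 ≥ min AVC, set P = MC: x = 5. The firm stays open but cuts output.

Output falls from 6 to 5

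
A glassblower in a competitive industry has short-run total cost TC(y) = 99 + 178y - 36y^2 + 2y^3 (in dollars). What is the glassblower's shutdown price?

$16 per unit

The shutdown price is the minimum of AVC. VC = 178y - 36y^2 + 2y^3, so AVC = 178 - 36y + 2y^2.
dAVC/dy = -36 + 4y = 0 gives y = 9. min AVC = 178 - 36·9 + 2·9^2 = 16.
The firm shuts down for any P below $16.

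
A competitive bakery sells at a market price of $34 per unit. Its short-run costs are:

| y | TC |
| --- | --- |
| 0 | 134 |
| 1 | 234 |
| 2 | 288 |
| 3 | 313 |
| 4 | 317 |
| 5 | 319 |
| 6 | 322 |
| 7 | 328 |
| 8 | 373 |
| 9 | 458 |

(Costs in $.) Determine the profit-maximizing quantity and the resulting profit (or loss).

Compute π = P·y − TC at each output: y=0: -134; y=1: -200; y=2: -220; y=3: -211; y=4: -181; y=5: -149; y=6: -118; y=7: -90; y=8: -101; y=9: -152.
Profit is maximized at y = 7. AVC there is 194/7 = $27.71 ≤ P, so producing beats shutting down (which would give -$134).

y = 7; profit = -$90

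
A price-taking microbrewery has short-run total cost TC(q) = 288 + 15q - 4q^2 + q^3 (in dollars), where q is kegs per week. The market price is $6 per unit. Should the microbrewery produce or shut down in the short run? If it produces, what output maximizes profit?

Strip out fixed cost: VC = 15q - 4q^2 + q^3. Then AVC = 15 - 4q + q^2 and MC = 15 - 8q + 3q^2.
AVC hits its minimum where MC = AVC, at q = 2, giving min AVC = 15 - 4·2 + 2^2 = $11.
With P < min AVC ($6 < $11), every unit sold adds to the loss.
The firm minimizes its loss by shutting down and losing only its fixed cost of $288.

Shut down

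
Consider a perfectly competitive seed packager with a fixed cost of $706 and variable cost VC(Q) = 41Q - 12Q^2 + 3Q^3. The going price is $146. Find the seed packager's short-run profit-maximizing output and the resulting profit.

AVC = 41 - 12Q + 3Q^2; min AVC = $29 at Q = 2. Since P = $146 ≥ min AVC, the firm produces.
With MC = 41 - 24Q + 9Q^2, P = MC on the upward-sloping part at Q* = 5.
TR = 146·5 = 730. TC = 706 + 280 = 986. Profit = 730 − 986 = -$256.
That loss of $256 beats the $706 the firm would lose by shutting down; producing recovers $450 of fixed cost.

Profit = -$256 at Q = 5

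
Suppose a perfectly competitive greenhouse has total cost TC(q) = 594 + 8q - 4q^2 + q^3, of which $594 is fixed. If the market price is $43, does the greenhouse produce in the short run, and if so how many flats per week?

Strip out fixed cost: VC = 8q - 4q^2 + q^3. Then AVC = 8 - 4q + q^2 and MC = 8 - 8q + 3q^2.
AVC hits its minimum where MC = AVC, at q = 2, giving min AVC = 8 - 4·2 + 2^2 = $4.
Because $43 ≥ $4, revenue can cover variable cost; the firm operates.
Set P = MC: 43 = 8 - 8q + 3q^2 → -35 - 8q + 3q^2 = 0. The roots are q = -7/3 and q = 5; the profit-maximizing output is on the rising part of MC, so q* = 5.
Check: AVC at q = 5 is $13 ≤ P, so revenue covers variable cost.
Profit = P·q − TC = 43·5 − 659 = -$444, a loss, but smaller than the $594 fixed cost the firm would lose by shutting down.

Produce at q = 5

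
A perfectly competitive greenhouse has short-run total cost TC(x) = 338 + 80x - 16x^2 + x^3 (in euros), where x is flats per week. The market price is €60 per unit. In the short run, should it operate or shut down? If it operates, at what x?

Produce at x = 10

Strip out fixed cost: VC = 80x - 16x^2 + x^3. Then AVC = 80 - 16x + x^2 and MC = 80 - 32x + 3x^2.
The AVC parabola has its vertex at x = 16/2 = 8, where AVC = 80 - 16·8 + 8^2 = €16.
P = €60 exceeds min AVC = €16, so the firm stays open.
Solving P = MC: 20 - 32x + 3x^2 = 0 ⇒ x = 2/3 or 10. On the upward-sloping branch, x* = 10.
Check: AVC at x = 10 is €20 ≤ P, so revenue covers variable cost.
Profit = P·x − TC = 60·10 − 538 = €62.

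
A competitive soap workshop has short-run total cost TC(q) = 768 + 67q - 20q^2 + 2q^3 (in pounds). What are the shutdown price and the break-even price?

AVC = 67 - 20q + 2q^2; minimized at q = 5, giving min AVC = £17. That is the shutdown price.
ATC = 768/q + 67 - 20q + 2q^2. Setting dATC/dq = −768/q^2 − 20 + 4q = 0 gives q = 8 (since 4·8^3 − 20·8^2 = 768).
min ATC = 768/8 + 67 − 20·8 + 2·8^2 = £131. That is the break-even price.
For £17 ≤ P < £131 the firm produces at a loss; below £17 it shuts down.

Shutdown price = £17; break-even price = £131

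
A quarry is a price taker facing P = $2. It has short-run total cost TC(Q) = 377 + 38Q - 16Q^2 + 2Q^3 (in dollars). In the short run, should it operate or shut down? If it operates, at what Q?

Shut down

From TC, MC = TC'(Q) = 38 - 32Q + 6Q^2 and AVC = VC/Q = 38 - 16Q + 2Q^2.
The AVC parabola has its vertex at Q = 16/4 = 4, where AVC = 38 - 16·4 + 2·4^2 = $6.
With P < min AVC ($2 < $6), every unit sold adds to the loss.
The firm minimizes its loss by shutting down and losing only its fixed cost of $377.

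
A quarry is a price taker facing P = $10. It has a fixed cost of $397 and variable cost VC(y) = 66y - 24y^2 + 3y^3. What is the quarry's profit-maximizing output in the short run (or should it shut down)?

Shut down

From TC, MC = TC'(y) = 66 - 48y + 9y^2 and AVC = VC/y = 66 - 24y + 3y^2.
AVC is minimized where dAVC/dy = -24 + 6y = 0, at y = 4; min AVC = 66 - 24·4 + 3·4^2 = $18.
With P < min AVC ($10 < $18), every unit sold adds to the loss.
The firm minimizes its loss by shutting down and losing only its fixed cost of $397.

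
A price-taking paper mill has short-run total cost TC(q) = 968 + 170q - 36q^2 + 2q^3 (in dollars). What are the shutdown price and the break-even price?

Shutdown price = $8; break-even price = $104

AVC = 170 - 36q + 2q^2; minimized at q = 9, giving min AVC = $8. That is the shutdown price.
ATC = 968/q + 170 - 36q + 2q^2. Setting dATC/dq = −968/q^2 − 36 + 4q = 0 gives q = 11 (since 4·11^3 − 36·11^2 = 968).
min ATC = 968/11 + 170 − 36·11 + 2·11^2 = $104. That is the break-even price.
For $8 ≤ P < $104 the firm produces at a loss; below $8 it shuts down.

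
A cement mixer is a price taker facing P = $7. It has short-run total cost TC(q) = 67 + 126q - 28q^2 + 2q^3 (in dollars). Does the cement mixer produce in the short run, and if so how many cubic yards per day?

Shut down

Variable cost is VC = 126q - 28q^2 + 2q^3, so AVC = VC/q = 126 - 28q + 2q^2 and MC = dTC/dq = 126 - 56q + 6q^2.
AVC hits its minimum where MC = AVC, at q = 7, giving min AVC = 126 - 28·7 + 2·7^2 = $28.
P = $7 lies below min AVC = $28; no output level covers variable cost.
The firm minimizes its loss by shutting down and losing only its fixed cost of $67.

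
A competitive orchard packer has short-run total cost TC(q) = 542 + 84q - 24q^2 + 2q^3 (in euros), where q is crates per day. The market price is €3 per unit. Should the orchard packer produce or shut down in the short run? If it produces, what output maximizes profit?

Shut down

From TC, MC = TC'(q) = 84 - 48q + 6q^2 and AVC = VC/q = 84 - 24q + 2q^2.
AVC is minimized where dAVC/dq = -24 + 4q = 0, at q = 6; min AVC = 84 - 24·6 + 2·6^2 = €12.
Since P = €3 < min AVC = €12, price fails to cover variable cost at any output.
Best response: produce nothing and absorb the €542 fixed cost.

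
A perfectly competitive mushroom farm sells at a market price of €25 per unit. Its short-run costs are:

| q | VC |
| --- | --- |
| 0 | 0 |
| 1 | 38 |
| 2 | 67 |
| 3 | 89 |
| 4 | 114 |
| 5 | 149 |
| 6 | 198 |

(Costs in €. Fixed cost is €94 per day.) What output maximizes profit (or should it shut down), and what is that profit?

q = 0 (shut down); profit = -€94

Tabulate TR − TC: q=0: -94; q=1: -107; q=2: -111; q=3: -108; q=4: -108; q=5: -118; q=6: -142.
Profit is highest at q = 0. Equivalently, the lowest AVC in the table is 114/4 ≈ €28.50 at q = 4, and P = €25 falls below it — price never covers variable cost, so the firm shuts down and loses only its fixed cost.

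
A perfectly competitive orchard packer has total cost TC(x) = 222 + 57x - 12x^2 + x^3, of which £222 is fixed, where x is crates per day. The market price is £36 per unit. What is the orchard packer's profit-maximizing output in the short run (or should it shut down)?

Variable cost is VC = 57x - 12x^2 + x^3, so AVC = VC/x = 57 - 12x + x^2 and MC = dTC/dx = 57 - 24x + 3x^2.
AVC is minimized where dAVC/dx = -12 + 2x = 0, at x = 6; min AVC = 57 - 12·6 + 6^2 = £21.
Since P = £36 ≥ min AVC = £21, price covers variable cost and the firm should produce.
P = MC gives 21 - 24x + 3x^2 = 0, with roots 1 and 7. Take the larger (rising MC): x* = 7.
Check: AVC at x = 7 is £22 ≤ P, so revenue covers variable cost.
Profit = P·x − TC = 36·7 − 376 = -£124, a loss, but smaller than the £222 fixed cost the firm would lose by shutting down.

Produce at x = 7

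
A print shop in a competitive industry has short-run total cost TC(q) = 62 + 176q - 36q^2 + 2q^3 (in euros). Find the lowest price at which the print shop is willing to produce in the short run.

The firm shuts down when price falls below the minimum of average variable cost. AVC = VC/q = 176 - 36q + 2q^2.
dAVC/dq = -36 + 4q = 0 gives q = 9. min AVC = 176 - 36·9 + 2·9^2 = 14.
For P < €14 the firm produces nothing.

€14 per unit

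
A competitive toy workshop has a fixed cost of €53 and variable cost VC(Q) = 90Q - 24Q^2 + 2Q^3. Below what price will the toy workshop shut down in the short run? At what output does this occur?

€18 per unit, at Q = 6

The shutdown price is the minimum of AVC. VC = 90Q - 24Q^2 + 2Q^3, so AVC = 90 - 24Q + 2Q^2.
At the minimum of AVC, MC = AVC. MC = 90 - 48Q + 6Q^2; setting MC = AVC gives 4Q^2 - 24Q = 0, so Q = 6. min AVC = 18.
For P < €18 the firm produces nothing.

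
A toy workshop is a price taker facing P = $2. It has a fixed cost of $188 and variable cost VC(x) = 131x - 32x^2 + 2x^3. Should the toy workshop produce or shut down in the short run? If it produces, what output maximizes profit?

Variable cost is VC = 131x - 32x^2 + 2x^3, so AVC = VC/x = 131 - 32x + 2x^2 and MC = dTC/dx = 131 - 64x + 6x^2.
The AVC parabola has its vertex at x = 32/4 = 8, where AVC = 131 - 32·8 + 2·8^2 = $3.
With P < min AVC ($2 < $3), every unit sold adds to the loss.
The firm minimizes its loss by shutting down and losing only its fixed cost of $188.

Shut down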